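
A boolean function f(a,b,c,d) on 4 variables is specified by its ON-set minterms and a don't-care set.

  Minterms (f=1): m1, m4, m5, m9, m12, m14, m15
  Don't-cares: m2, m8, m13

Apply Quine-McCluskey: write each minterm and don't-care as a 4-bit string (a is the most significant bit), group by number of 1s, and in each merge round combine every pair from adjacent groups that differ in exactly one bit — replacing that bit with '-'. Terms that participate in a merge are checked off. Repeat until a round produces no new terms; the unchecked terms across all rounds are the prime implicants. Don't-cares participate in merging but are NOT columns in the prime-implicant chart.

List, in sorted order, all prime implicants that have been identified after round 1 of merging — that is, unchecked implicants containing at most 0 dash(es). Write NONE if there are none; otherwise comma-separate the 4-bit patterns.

0010

size-2^0 implicants → 0001(✓)  0010  0100(✓)  0101(✓)  1000(✓)  1001(✓)  1100(✓)  1101(✓)  1110(✓)  1111(✓)
size-2^1 implicants → -001(✓)  -100(✓)  -101(✓)  0-01(✓)  010-(✓)  1-00(✓)  1-01(✓)  100-(✓)  11-0(✓)  11-1(✓)  110-(✓)  111-(✓)
size-2^2 implicants → --01  -10-  1-0-  11--
Unchecked terms (primes): --01, -10-, 0010, 1-0-, 11--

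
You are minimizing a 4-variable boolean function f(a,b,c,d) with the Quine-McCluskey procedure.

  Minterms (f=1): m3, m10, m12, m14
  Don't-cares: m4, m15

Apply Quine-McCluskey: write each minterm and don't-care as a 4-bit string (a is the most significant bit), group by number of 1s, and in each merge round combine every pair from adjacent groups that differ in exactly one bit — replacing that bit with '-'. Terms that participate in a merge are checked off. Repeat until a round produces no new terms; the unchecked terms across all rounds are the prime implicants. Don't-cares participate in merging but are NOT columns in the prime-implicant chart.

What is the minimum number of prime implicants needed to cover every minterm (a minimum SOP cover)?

size-2^0 implicants → 0011  0100(✓)  1010(✓)  1100(✓)  1110(✓)  1111(✓)
size-2^1 implicants → -100  1-10  11-0  111-
Unchecked terms (primes): -100, 0011, 1-10, 11-0, 111-
Minterm coverage:
  m3 ⊆ 0011 [E]
  m10 ⊆ 1-10 [E]
  m12 ⊆ -100,11-0
  m14 ⊆ 1-10,11-0,111-
E = {0011, 1-10}
Petrick residual → -100
Cover = bc'd' + a'b'cd + acd'  |cover|=3

3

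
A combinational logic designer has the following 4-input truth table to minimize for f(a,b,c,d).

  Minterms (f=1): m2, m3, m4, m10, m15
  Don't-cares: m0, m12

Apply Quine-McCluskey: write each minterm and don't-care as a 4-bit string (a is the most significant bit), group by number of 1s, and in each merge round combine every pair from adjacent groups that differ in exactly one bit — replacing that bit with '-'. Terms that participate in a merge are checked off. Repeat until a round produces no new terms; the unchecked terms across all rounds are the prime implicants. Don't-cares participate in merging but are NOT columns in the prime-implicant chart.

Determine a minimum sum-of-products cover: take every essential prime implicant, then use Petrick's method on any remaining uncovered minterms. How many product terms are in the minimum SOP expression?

size-2^0 implicants → 0000(✓)  0010(✓)  0011(✓)  0100(✓)  1010(✓)  1100(✓)  1111
size-2^1 implicants → -010  -100  0-00  00-0  001-
Unchecked terms (primes): -010, -100, 0-00, 00-0, 001-, 1111
Minterm coverage:
  m2 ⊆ -010,00-0,001-
  m3 ⊆ 001- [E]
  m4 ⊆ -100,0-00
  m10 ⊆ -010 [E]
  m15 ⊆ 1111 [E]
E = {-010, 001-, 1111}
Petrick residual → -100
Cover = b'cd' + bc'd' + a'b'c + abcd  |cover|=4

4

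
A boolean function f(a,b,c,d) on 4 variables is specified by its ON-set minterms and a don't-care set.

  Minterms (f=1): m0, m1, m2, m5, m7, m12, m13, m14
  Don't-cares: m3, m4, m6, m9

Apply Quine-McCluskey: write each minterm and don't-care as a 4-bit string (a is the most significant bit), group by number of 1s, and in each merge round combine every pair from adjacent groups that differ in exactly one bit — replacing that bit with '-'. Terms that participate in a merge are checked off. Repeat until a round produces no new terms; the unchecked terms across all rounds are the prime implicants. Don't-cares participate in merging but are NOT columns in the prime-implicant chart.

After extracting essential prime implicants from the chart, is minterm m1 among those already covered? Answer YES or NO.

[col 0] 0000*, 0001*, 0010*, 0011*, 0100*, 0101*, 0110*, 0111*, 1001*, 1100*, 1101*, 1110*
[col 1] -001*, -100*, -101*, -110*, 0-00*, 0-01*, 0-10*, 0-11*, 00-0*, 00-1*, 000-*, 001-*, 01-0*, 01-1*, 010-*, 011-*, 1-01*, 11-0*, 110-*
[col 2] --01, -1-0, -10-, 0--0*, 0--1*, 0-0-*, 0-1-*, 00--*, 01--*
[col 3] 0---
Prime implicants: --01, -1-0, -10-, 0---
PI chart (minterm → PIs covering it):
  0 | 0---  (sole → essential)
  1 | --01,0---
  2 | 0---  (sole → essential)
  5 | --01,-10-,0---
  7 | 0---  (sole → essential)
  12 | -1-0,-10-
  13 | --01,-10-
  14 | -1-0  (sole → essential)
Essential prime implicants: -1-0, 0---

YES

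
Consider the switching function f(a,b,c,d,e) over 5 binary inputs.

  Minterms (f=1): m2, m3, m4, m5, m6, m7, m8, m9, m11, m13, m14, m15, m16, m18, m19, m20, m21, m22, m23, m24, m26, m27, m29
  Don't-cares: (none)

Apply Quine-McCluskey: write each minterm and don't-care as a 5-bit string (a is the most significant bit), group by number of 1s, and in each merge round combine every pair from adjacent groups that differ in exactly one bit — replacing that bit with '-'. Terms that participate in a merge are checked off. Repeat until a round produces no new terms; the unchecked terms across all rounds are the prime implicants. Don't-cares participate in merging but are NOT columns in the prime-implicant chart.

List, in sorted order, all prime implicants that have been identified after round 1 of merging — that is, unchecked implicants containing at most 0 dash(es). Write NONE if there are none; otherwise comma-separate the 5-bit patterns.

NONE

size-2^0 implicants → 00010(✓)  00011(✓)  00100(✓)  00101(✓)  00110(✓)  00111(✓)  01000(✓)  01001(✓)  01011(✓)  01101(✓)  01110(✓)  01111(✓)  10000(✓)  10010(✓)  10011(✓)  10100(✓)  10101(✓)  10110(✓)  10111(✓)  11000(✓)  11010(✓)  11011(✓)  11101(✓)
size-2^1 implicants → -0010(✓)  -0011(✓)  -0100(✓)  -0101(✓)  -0110(✓)  -0111(✓)  -1000  -1011(✓)  -1101(✓)  0-011(✓)  0-101(✓)  0-110(✓)  0-111(✓)  00-10(✓)  00-11(✓)  0001-(✓)  001-0(✓)  001-1(✓)  0010-(✓)  0011-(✓)  01-01(✓)  01-11(✓)  010-1(✓)  0100-  011-1(✓)  0111-(✓)  1-000(✓)  1-010(✓)  1-011(✓)  1-101(✓)  10-00(✓)  10-10(✓)  10-11(✓)  100-0(✓)  1001-(✓)  101-0(✓)  101-1(✓)  1010-(✓)  1011-(✓)  110-0(✓)  1101-(✓)
size-2^2 implicants → --011  --101  -0-10(✓)  -0-11(✓)  -001-(✓)  -01-0(✓)  -01-1(✓)  -010-(✓)  -011-(✓)  0--11  0-1-1  0-11-  00-1-(✓)  001--(✓)  01--1  1-0-0  1-01-  10--0  10-1-(✓)  101--(✓)
size-2^3 implicants → -0-1-  -01--
Unchecked terms (primes): --011, --101, -0-1-, -01--, -1000, 0--11, 0-1-1, 0-11-, 01--1, 0100-, 1-0-0, 1-01-, 10--0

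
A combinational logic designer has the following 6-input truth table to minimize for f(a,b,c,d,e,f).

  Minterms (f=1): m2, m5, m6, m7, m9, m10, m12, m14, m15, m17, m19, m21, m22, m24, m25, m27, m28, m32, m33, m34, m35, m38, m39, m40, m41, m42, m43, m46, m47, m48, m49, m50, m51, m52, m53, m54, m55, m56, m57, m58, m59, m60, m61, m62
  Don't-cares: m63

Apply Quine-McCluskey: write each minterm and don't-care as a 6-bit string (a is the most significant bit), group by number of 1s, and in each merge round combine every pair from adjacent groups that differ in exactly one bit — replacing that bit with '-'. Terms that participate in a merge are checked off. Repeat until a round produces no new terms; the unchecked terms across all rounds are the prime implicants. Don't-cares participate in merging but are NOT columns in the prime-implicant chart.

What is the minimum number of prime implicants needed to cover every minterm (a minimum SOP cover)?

size-2^0 implicants → 000010(✓)  000101(✓)  000110(✓)  000111(✓)  001001(✓)  001010(✓)  001100(✓)  001110(✓)  001111(✓)  010001(✓)  010011(✓)  010101(✓)  010110(✓)  011000(✓)  011001(✓)  011011(✓)  011100(✓)  100000(✓)  100001(✓)  100010(✓)  100011(✓)  100110(✓)  100111(✓)  101000(✓)  101001(✓)  101010(✓)  101011(✓)  101110(✓)  101111(✓)  110000(✓)  110001(✓)  110010(✓)  110011(✓)  110100(✓)  110101(✓)  110110(✓)  110111(✓)  111000(✓)  111001(✓)  111010(✓)  111011(✓)  111100(✓)  111101(✓)  111110(✓)  111111(✓)
size-2^1 implicants → -00010(✓)  -00110(✓)  -00111(✓)  -01001(✓)  -01010(✓)  -01110(✓)  -01111(✓)  -10001(✓)  -10011(✓)  -10101(✓)  -10110(✓)  -11000(✓)  -11001(✓)  -11011(✓)  -11100(✓)  0-0101  0-0110(✓)  0-1001(✓)  0-1100  00-010(✓)  00-110(✓)  00-111(✓)  000-10(✓)  0001-1  00011-(✓)  001-10(✓)  0011-0  00111-(✓)  01-001(✓)  01-011(✓)  010-01(✓)  0100-1(✓)  011-00(✓)  0110-1(✓)  01100-(✓)  1-0000(✓)  1-0001(✓)  1-0010(✓)  1-0011(✓)  1-0110(✓)  1-0111(✓)  1-1000(✓)  1-1001(✓)  1-1010(✓)  1-1011(✓)  1-1110(✓)  1-1111(✓)  10-000(✓)  10-001(✓)  10-010(✓)  10-011(✓)  10-110(✓)  10-111(✓)  100-10(✓)  100-11(✓)  1000-0(✓)  1000-1(✓)  10000-(✓)  10001-(✓)  10011-(✓)  101-10(✓)  101-11(✓)  1010-0(✓)  1010-1(✓)  10100-(✓)  10101-(✓)  10111-(✓)  11-000(✓)  11-001(✓)  11-010(✓)  11-011(✓)  11-100(✓)  11-101(✓)  11-110(✓)  11-111(✓)  110-00(✓)  110-01(✓)  110-10(✓)  110-11(✓)  1100-0(✓)  1100-1(✓)  11000-(✓)  11001-(✓)  1101-0(✓)  1101-1(✓)  11010-(✓)  11011-(✓)  111-00(✓)  111-01(✓)  111-10(✓)  111-11(✓)  1110-0(✓)  1110-1(✓)  11100-(✓)  11101-(✓)  1111-0(✓)  1111-1(✓)  11110-(✓)  11111-(✓)
size-2^2 implicants → --0110  --1001  -0-010(✓)  -0-110(✓)  -0-111(✓)  -00-10(✓)  -0011-(✓)  -01-10(✓)  -0111-(✓)  -1-001(✓)  -1-011(✓)  -10-01  -100-1(✓)  -11-00  -110-1(✓)  -1100-  00--10(✓)  00-11-(✓)  01-0-1(✓)  1--000(✓)  1--001(✓)  1--010(✓)  1--011(✓)  1--110(✓)  1--111(✓)  1-0-10(✓)  1-0-11(✓)  1-00-0(✓)  1-00-1(✓)  1-000-(✓)  1-001-(✓)  1-011-(✓)  1-1-10(✓)  1-1-11(✓)  1-10-0(✓)  1-10-1(✓)  1-100-(✓)  1-101-(✓)  1-111-(✓)  10--10(✓)  10--11(✓)  10-0-0(✓)  10-0-1(✓)  10-00-(✓)  10-01-(✓)  10-11-(✓)  100-1-(✓)  1000--(✓)  101-1-(✓)  1010--(✓)  11--00(✓)  11--01(✓)  11--10(✓)  11--11(✓)  11-0-0(✓)  11-0-1(✓)  11-00-(✓)  11-01-(✓)  11-1-0(✓)  11-1-1(✓)  11-10-(✓)  11-11-(✓)  110--0(✓)  110--1(✓)  110-0-(✓)  110-1-(✓)  1100--(✓)  1101--(✓)  111--0(✓)  111--1(✓)  111-0-(✓)  111-1-(✓)  1110--(✓)  1111--(✓)
size-2^3 implicants → -0--10  -0-11-  -1-0-1  1---10(✓)  1---11(✓)  1--0-0(✓)  1--0-1(✓)  1--00-(✓)  1--01-(✓)  1--11-(✓)  1-0-1-(✓)  1-00--(✓)  1-1-1-(✓)  1-10--(✓)  10--1-(✓)  10-0--(✓)  11---0(✓)  11---1(✓)  11--0-(✓)  11--1-(✓)  11-0--(✓)  11-1--(✓)  110---(✓)  111---(✓)
size-2^4 implicants → 1---1-  1--0--  11----
Unchecked terms (primes): --0110, --1001, -0--10, -0-11-, -1-0-1, -10-01, -11-00, -1100-, 0-0101, 0-1100, 0001-1, 0011-0, 1---1-, 1--0--, 11----
Minterm coverage:
  m2 ⊆ -0--10 [E]
  m5 ⊆ 0-0101,0001-1
  m6 ⊆ --0110,-0--10,-0-11-
  m7 ⊆ -0-11-,0001-1
  m9 ⊆ --1001 [E]
  m10 ⊆ -0--10 [E]
  m12 ⊆ 0-1100,0011-0
  m14 ⊆ -0--10,-0-11-,0011-0
  m15 ⊆ -0-11- [E]
  m17 ⊆ -1-0-1,-10-01
  m19 ⊆ -1-0-1 [E]
  m21 ⊆ -10-01,0-0101
  m22 ⊆ --0110 [E]
  m24 ⊆ -11-00,-1100-
  m25 ⊆ --1001,-1-0-1,-1100-
  m27 ⊆ -1-0-1 [E]
  m28 ⊆ -11-00,0-1100
  m32 ⊆ 1--0-- [E]
  m33 ⊆ 1--0-- [E]
  m34 ⊆ -0--10,1---1-,1--0--
  m35 ⊆ 1---1-,1--0--
  m38 ⊆ --0110,-0--10,-0-11-,1---1-
  m39 ⊆ -0-11-,1---1-
  m40 ⊆ 1--0-- [E]
  m41 ⊆ --1001,1--0--
  m42 ⊆ -0--10,1---1-,1--0--
  m43 ⊆ 1---1-,1--0--
  m46 ⊆ -0--10,-0-11-,1---1-
  m47 ⊆ -0-11-,1---1-
  m48 ⊆ 1--0--,11----
  m49 ⊆ -1-0-1,-10-01,1--0--,11----
  m50 ⊆ 1---1-,1--0--,11----
  m51 ⊆ -1-0-1,1---1-,1--0--,11----
  m52 ⊆ 11---- [E]
  m53 ⊆ -10-01,11----
  m54 ⊆ --0110,1---1-,11----
  m55 ⊆ 1---1-,11----
  m56 ⊆ -11-00,-1100-,1--0--,11----
  m57 ⊆ --1001,-1-0-1,-1100-,1--0--,11----
  m58 ⊆ 1---1-,1--0--,11----
  m59 ⊆ -1-0-1,1---1-,1--0--,11----
  m60 ⊆ -11-00,11----
  m61 ⊆ 11---- [E]
  m62 ⊆ 1---1-,11----
E = {--0110, --1001, -0--10, -0-11-, -1-0-1, 1--0--, 11----}
Petrick residual → -11-00, 0-0101, 0-1100
Cover = c'def' + cd'e'f + b'ef' + b'de + bd'f + bce'f' + a'c'de'f + a'cde'f' + ad' + ab  |cover|=10

10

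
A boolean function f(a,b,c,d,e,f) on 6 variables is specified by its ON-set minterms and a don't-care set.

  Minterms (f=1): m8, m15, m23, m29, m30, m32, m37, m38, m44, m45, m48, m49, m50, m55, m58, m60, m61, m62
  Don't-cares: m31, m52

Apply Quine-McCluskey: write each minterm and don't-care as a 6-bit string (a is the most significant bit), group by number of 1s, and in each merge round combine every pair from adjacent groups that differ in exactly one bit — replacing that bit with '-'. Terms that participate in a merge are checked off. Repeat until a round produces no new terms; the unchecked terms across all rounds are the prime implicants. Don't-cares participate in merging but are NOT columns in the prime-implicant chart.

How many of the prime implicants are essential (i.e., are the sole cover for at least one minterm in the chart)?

size-2^0 implicants → 001000  001111(✓)  010111(✓)  011101(✓)  011110(✓)  011111(✓)  100000(✓)  100101(✓)  100110  101100(✓)  101101(✓)  110000(✓)  110001(✓)  110010(✓)  110100(✓)  110111(✓)  111010(✓)  111100(✓)  111101(✓)  111110(✓)
size-2^1 implicants → -10111  -11101  -11110  0-1111  01-111  0111-1  01111-  1-0000  1-1100(✓)  1-1101(✓)  10-101  10110-(✓)  11-010  11-100  110-00  1100-0  11000-  111-10  1111-0  11110-(✓)
size-2^2 implicants → 1-110-
Unchecked terms (primes): -10111, -11101, -11110, 0-1111, 001000, 01-111, 0111-1, 01111-, 1-0000, 1-110-, 10-101, 100110, 11-010, 11-100, 110-00, 1100-0, 11000-, 111-10, 1111-0
Minterm coverage:
  m8 ⊆ 001000 [E]
  m15 ⊆ 0-1111 [E]
  m23 ⊆ -10111,01-111
  m29 ⊆ -11101,0111-1
  m30 ⊆ -11110,01111-
  m32 ⊆ 1-0000 [E]
  m37 ⊆ 10-101 [E]
  m38 ⊆ 100110 [E]
  m44 ⊆ 1-110- [E]
  m45 ⊆ 1-110-,10-101
  m48 ⊆ 1-0000,110-00,1100-0,11000-
  m49 ⊆ 11000- [E]
  m50 ⊆ 11-010,1100-0
  m55 ⊆ -10111 [E]
  m58 ⊆ 11-010,111-10
  m60 ⊆ 1-110-,11-100,1111-0
  m61 ⊆ -11101,1-110-
  m62 ⊆ -11110,111-10,1111-0
E = {-10111, 0-1111, 001000, 1-0000, 1-110-, 10-101, 100110, 11000-}

8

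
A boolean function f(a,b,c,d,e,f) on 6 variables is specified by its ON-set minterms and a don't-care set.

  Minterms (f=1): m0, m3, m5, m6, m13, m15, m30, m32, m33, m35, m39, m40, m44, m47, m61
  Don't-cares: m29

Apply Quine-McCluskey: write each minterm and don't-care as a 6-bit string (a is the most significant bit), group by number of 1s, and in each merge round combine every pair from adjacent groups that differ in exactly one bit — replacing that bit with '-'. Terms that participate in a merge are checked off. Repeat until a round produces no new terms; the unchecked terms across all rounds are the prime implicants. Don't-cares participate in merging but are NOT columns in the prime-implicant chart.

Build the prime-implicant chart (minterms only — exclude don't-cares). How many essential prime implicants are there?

[col 0] 000000*, 000011*, 000101*, 000110, 001101*, 001111*, 011101*, 011110, 100000*, 100001*, 100011*, 100111*, 101000*, 101100*, 101111*, 111101*
[col 1] -00000, -00011, -01111, -11101, 0-1101, 00-101, 0011-1, 10-000, 10-111, 100-11, 1000-1, 10000-, 101-00
Prime implicants: -00000, -00011, -01111, -11101, 0-1101, 00-101, 000110, 0011-1, 011110, 10-000, 10-111, 100-11, 1000-1, 10000-, 101-00
PI chart (minterm → PIs covering it):
  0 | -00000  (sole → essential)
  3 | -00011  (sole → essential)
  5 | 00-101  (sole → essential)
  6 | 000110  (sole → essential)
  13 | 0-1101,00-101,0011-1
  15 | -01111,0011-1
  30 | 011110  (sole → essential)
  32 | -00000,10-000,10000-
  33 | 1000-1,10000-
  35 | -00011,100-11,1000-1
  39 | 10-111,100-11
  40 | 10-000,101-00
  44 | 101-00  (sole → essential)
  47 | -01111,10-111
  61 | -11101  (sole → essential)
Essential prime implicants: -00000, -00011, -11101, 00-101, 000110, 011110, 101-00

7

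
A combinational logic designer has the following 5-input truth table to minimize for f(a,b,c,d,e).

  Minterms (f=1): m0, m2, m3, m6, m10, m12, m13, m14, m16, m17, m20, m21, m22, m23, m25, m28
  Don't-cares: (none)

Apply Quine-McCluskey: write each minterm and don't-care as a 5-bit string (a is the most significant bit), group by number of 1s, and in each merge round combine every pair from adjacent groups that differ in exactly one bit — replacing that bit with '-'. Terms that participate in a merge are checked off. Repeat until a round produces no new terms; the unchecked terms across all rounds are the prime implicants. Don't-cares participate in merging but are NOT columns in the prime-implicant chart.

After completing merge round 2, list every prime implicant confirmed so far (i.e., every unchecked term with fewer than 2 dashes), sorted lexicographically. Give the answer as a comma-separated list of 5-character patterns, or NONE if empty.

-0000, -0110, -1100, 000-0, 0001-, 011-0, 0110-, 1-001, 1-100

[col 0] 00000*, 00010*, 00011*, 00110*, 01010*, 01100*, 01101*, 01110*, 10000*, 10001*, 10100*, 10101*, 10110*, 10111*, 11001*, 11100*
[col 1] -0000, -0110, -1100, 0-010*, 0-110*, 00-10*, 000-0, 0001-, 01-10*, 011-0, 0110-, 1-001, 1-100, 10-00*, 10-01*, 1000-*, 101-0*, 101-1*, 1010-*, 1011-*
[col 2] 0--10, 10-0-, 101--
Prime implicants: -0000, -0110, -1100, 0--10, 000-0, 0001-, 011-0, 0110-, 1-001, 1-100, 10-0-, 101--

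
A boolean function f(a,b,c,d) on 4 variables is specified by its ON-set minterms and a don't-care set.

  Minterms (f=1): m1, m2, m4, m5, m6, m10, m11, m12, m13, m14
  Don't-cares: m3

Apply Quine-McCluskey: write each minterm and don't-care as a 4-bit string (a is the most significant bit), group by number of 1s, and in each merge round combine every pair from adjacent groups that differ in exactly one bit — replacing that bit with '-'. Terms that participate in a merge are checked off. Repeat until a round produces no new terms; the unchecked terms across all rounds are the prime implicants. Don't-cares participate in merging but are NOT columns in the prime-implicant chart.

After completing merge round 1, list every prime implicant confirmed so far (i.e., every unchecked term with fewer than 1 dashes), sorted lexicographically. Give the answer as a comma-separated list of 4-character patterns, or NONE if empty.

NONE

[col 0] 0001*, 0010*, 0011*, 0100*, 0101*, 0110*, 1010*, 1011*, 1100*, 1101*, 1110*
[col 1] -010*, -011*, -100*, -101*, -110*, 0-01, 0-10*, 00-1, 001-*, 01-0*, 010-*, 1-10*, 101-*, 11-0*, 110-*
[col 2] --10, -01-, -1-0, -10-
Prime implicants: --10, -01-, -1-0, -10-, 0-01, 00-1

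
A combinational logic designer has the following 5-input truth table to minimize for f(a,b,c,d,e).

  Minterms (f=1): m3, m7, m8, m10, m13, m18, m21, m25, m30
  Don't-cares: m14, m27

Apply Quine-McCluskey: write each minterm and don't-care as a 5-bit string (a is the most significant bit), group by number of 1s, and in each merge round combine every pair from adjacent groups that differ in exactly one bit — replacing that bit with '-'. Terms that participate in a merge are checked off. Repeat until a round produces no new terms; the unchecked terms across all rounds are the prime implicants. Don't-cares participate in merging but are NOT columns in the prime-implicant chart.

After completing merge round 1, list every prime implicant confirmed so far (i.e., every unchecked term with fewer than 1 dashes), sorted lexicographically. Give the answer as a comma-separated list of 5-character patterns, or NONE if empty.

[col 0] 00011*, 00111*, 01000*, 01010*, 01101, 01110*, 10010, 10101, 11001*, 11011*, 11110*
[col 1] -1110, 00-11, 01-10, 010-0, 110-1
Prime implicants: -1110, 00-11, 01-10, 010-0, 01101, 10010, 10101, 110-1

01101, 10010, 10101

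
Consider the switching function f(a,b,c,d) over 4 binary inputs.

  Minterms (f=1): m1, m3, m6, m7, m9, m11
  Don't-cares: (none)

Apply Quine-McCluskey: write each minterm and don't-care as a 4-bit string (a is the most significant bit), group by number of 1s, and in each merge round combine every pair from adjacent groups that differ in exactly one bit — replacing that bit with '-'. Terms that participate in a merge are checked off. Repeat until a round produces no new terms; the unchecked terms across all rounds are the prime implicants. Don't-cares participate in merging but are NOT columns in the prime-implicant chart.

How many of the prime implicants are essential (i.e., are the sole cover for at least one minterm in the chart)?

2

[col 0] 0001*, 0011*, 0110*, 0111*, 1001*, 1011*
[col 1] -001*, -011*, 0-11, 00-1*, 011-, 10-1*
[col 2] -0-1
Prime implicants: -0-1, 0-11, 011-
PI chart (minterm → PIs covering it):
  1 | -0-1  (sole → essential)
  3 | -0-1,0-11
  6 | 011-  (sole → essential)
  7 | 0-11,011-
  9 | -0-1  (sole → essential)
  11 | -0-1  (sole → essential)
Essential prime implicants: -0-1, 011-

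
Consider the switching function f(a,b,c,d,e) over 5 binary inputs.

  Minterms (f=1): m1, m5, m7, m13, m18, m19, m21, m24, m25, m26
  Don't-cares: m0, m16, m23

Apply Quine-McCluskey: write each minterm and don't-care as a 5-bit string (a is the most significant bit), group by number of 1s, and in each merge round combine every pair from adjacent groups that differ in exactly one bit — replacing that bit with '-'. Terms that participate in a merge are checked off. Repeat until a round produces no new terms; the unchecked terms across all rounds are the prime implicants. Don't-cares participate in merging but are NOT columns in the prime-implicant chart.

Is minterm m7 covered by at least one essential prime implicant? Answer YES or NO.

YES

[col 0] 00000*, 00001*, 00101*, 00111*, 01101*, 10000*, 10010*, 10011*, 10101*, 10111*, 11000*, 11001*, 11010*
[col 1] -0000, -0101*, -0111*, 0-101, 00-01, 0000-, 001-1*, 1-000*, 1-010*, 10-11, 100-0*, 1001-, 101-1*, 110-0*, 1100-
[col 2] -01-1, 1-0-0
Prime implicants: -0000, -01-1, 0-101, 00-01, 0000-, 1-0-0, 10-11, 1001-, 1100-
PI chart (minterm → PIs covering it):
  1 | 00-01,0000-
  5 | -01-1,0-101,00-01
  7 | -01-1  (sole → essential)
  13 | 0-101  (sole → essential)
  18 | 1-0-0,1001-
  19 | 10-11,1001-
  21 | -01-1  (sole → essential)
  24 | 1-0-0,1100-
  25 | 1100-  (sole → essential)
  26 | 1-0-0  (sole → essential)
Essential prime implicants: -01-1, 0-101, 1-0-0, 1100-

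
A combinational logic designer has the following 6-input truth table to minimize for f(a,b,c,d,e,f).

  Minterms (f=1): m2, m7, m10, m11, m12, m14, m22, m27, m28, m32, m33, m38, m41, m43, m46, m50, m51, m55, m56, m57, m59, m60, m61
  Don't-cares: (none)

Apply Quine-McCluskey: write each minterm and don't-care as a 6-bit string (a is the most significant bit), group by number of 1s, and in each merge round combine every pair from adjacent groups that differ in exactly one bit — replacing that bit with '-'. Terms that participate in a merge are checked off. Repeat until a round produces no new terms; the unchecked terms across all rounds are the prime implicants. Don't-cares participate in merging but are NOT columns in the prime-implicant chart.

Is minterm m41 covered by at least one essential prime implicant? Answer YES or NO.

Round 0: 000010✓ 000111 001010✓ 001011✓ 001100✓ 001110✓ 010110 011011✓ 011100✓ 100000✓ 100001✓ 100110✓ 101001✓ 101011✓ 101110✓ 110010✓ 110011✓ 110111✓ 111000✓ 111001✓ 111011✓ 111100✓ 111101✓
Round 1: -01011✓ -01110 -11011✓ -11100 0-1011✓ 0-1100 00-010 001-10 00101- 0011-0 1-1001✓ 1-1011✓ 10-001 10-110 10000- 1010-1✓ 11-011 110-11 11001- 111-00✓ 111-01✓ 1110-1✓ 11100-✓ 11110-✓
Round 2: --1011 1-10-1 111-0-
PIs = {--1011, -01110, -11100, 0-1100, 00-010, 000111, 001-10, 00101-, 0011-0, 010110, 1-10-1, 10-001, 10-110, 10000-, 11-011, 110-11, 11001-, 111-0-}
Coverage chart:
  m2: 00-010 ←essential
  m7: 000111 ←essential
  m10: 00-010,001-10,00101-
  m11: --1011,00101-
  m12: 0-1100,0011-0
  m14: -01110,001-10,0011-0
  m22: 010110 ←essential
  m27: --1011 ←essential
  m28: -11100,0-1100
  m32: 10000- ←essential
  m33: 10-001,10000-
  m38: 10-110 ←essential
  m41: 1-10-1,10-001
  m43: --1011,1-10-1
  m46: -01110,10-110
  m50: 11001- ←essential
  m51: 11-011,110-11,11001-
  m55: 110-11 ←essential
  m56: 111-0- ←essential
  m57: 1-10-1,111-0-
  m59: --1011,1-10-1,11-011
  m60: -11100,111-0-
  m61: 111-0- ←essential
Essential: --1011, 00-010, 000111, 010110, 10-110, 10000-, 110-11, 11001-, 111-0-

NO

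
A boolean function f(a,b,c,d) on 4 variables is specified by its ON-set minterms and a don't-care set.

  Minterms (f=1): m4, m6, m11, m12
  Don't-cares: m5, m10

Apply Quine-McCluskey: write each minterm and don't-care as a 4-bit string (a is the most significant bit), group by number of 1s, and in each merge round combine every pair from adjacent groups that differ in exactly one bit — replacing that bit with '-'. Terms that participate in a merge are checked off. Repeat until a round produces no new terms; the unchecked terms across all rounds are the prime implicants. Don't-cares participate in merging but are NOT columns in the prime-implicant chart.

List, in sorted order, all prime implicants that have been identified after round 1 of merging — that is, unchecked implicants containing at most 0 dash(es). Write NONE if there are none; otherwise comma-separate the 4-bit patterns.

[col 0] 0100*, 0101*, 0110*, 1010*, 1011*, 1100*
[col 1] -100, 01-0, 010-, 101-
Prime implicants: -100, 01-0, 010-, 101-

NONE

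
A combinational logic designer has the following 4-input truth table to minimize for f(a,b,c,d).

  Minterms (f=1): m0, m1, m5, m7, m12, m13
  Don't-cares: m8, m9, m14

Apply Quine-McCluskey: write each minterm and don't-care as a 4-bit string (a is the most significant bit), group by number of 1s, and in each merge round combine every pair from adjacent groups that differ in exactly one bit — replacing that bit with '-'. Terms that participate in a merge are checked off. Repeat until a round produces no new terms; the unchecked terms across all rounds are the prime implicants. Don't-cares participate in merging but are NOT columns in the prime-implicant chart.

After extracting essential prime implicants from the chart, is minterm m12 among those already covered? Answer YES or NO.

NO

[col 0] 0000*, 0001*, 0101*, 0111*, 1000*, 1001*, 1100*, 1101*, 1110*
[col 1] -000*, -001*, -101*, 0-01*, 000-*, 01-1, 1-00*, 1-01*, 100-*, 11-0, 110-*
[col 2] --01, -00-, 1-0-
Prime implicants: --01, -00-, 01-1, 1-0-, 11-0
PI chart (minterm → PIs covering it):
  0 | -00-  (sole → essential)
  1 | --01,-00-
  5 | --01,01-1
  7 | 01-1  (sole → essential)
  12 | 1-0-,11-0
  13 | --01,1-0-
Essential prime implicants: -00-, 01-1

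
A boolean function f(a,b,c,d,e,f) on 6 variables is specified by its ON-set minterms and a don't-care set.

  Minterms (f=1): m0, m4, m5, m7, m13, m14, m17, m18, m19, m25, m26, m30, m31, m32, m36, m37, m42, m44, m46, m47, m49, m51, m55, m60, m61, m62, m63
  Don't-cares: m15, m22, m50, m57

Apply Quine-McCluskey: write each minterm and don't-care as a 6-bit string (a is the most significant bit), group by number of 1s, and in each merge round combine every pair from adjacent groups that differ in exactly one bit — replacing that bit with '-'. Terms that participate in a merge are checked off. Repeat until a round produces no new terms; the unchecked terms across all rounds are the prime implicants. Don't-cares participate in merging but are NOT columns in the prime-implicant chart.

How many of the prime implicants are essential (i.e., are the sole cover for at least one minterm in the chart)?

7

[col 0] 000000*, 000100*, 000101*, 000111*, 001101*, 001110*, 001111*, 010001*, 010010*, 010011*, 010110*, 011001*, 011010*, 011110*, 011111*, 100000*, 100100*, 100101*, 101010*, 101100*, 101110*, 101111*, 110001*, 110010*, 110011*, 110111*, 111001*, 111100*, 111101*, 111110*, 111111*
[col 1] -00000*, -00100*, -00101*, -01110*, -01111*, -10001*, -10010*, -10011*, -11001*, -11110*, -11111*, 0-1110*, 0-1111*, 00-101*, 00-111*, 000-00*, 0001-1*, 00010-*, 0011-1*, 00111-*, 01-001*, 01-010*, 01-110*, 010-10*, 0100-1*, 01001-*, 011-10*, 01111-*, 1-1100*, 1-1110*, 1-1111*, 10-100, 100-00*, 10010-*, 101-10, 1011-0*, 10111-*, 11-001*, 11-111, 110-11, 1100-1*, 11001-*, 111-01, 1111-0*, 1111-1*, 11110-*, 11111-*
[col 2] --1110*, --1111*, -00-00, -0010-, -0111-*, -1-001, -100-1, -1001-, -1111-*, 0-111-*, 00-1-1, 01--10, 1-11-0, 1-111-*, 1111--
[col 3] --111-
Prime implicants: --111-, -00-00, -0010-, -1-001, -100-1, -1001-, 00-1-1, 01--10, 1-11-0, 10-100, 101-10, 11-111, 110-11, 111-01, 1111--
PI chart (minterm → PIs covering it):
  0 | -00-00  (sole → essential)
  4 | -00-00,-0010-
  5 | -0010-,00-1-1
  7 | 00-1-1  (sole → essential)
  13 | 00-1-1  (sole → essential)
  14 | --111-  (sole → essential)
  17 | -1-001,-100-1
  18 | -1001-,01--10
  19 | -100-1,-1001-
  25 | -1-001  (sole → essential)
  26 | 01--10  (sole → essential)
  30 | --111-,01--10
  31 | --111-  (sole → essential)
  32 | -00-00  (sole → essential)
  36 | -00-00,-0010-,10-100
  37 | -0010-  (sole → essential)
  42 | 101-10  (sole → essential)
  44 | 1-11-0,10-100
  46 | --111-,1-11-0,101-10
  47 | --111-  (sole → essential)
  49 | -1-001,-100-1
  51 | -100-1,-1001-,110-11
  55 | 11-111,110-11
  60 | 1-11-0,1111--
  61 | 111-01,1111--
  62 | --111-,1-11-0,1111--
  63 | --111-,11-111,1111--
Essential prime implicants: --111-, -00-00, -0010-, -1-001, 00-1-1, 01--10, 101-10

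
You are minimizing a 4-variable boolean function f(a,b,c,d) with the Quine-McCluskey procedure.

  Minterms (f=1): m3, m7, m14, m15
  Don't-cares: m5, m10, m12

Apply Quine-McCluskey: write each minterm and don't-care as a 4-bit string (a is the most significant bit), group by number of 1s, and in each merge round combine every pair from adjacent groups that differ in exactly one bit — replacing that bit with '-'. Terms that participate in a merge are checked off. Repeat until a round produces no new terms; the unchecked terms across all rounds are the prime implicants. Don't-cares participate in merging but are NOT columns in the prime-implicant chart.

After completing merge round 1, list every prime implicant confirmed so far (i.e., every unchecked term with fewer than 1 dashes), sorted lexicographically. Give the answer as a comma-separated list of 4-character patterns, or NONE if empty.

NONE

[col 0] 0011*, 0101*, 0111*, 1010*, 1100*, 1110*, 1111*
[col 1] -111, 0-11, 01-1, 1-10, 11-0, 111-
Prime implicants: -111, 0-11, 01-1, 1-10, 11-0, 111-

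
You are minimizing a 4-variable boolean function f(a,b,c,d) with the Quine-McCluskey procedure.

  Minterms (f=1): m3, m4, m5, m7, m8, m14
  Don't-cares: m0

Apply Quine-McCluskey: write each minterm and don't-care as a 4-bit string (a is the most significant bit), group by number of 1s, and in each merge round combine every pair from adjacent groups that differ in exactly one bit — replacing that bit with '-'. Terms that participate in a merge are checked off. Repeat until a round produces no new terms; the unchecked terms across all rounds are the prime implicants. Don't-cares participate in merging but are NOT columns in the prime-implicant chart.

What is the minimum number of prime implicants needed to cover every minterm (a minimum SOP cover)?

4

Round 0: 0000✓ 0011✓ 0100✓ 0101✓ 0111✓ 1000✓ 1110
Round 1: -000 0-00 0-11 01-1 010-
PIs = {-000, 0-00, 0-11, 01-1, 010-, 1110}
Coverage chart:
  m3: 0-11 ←essential
  m4: 0-00,010-
  m5: 01-1,010-
  m7: 0-11,01-1
  m8: -000 ←essential
  m14: 1110 ←essential
Essential: -000, 0-11, 1110
Petrick residual → 010-
Min cover (4 terms): b'c'd' + a'cd + a'bc' + abcd'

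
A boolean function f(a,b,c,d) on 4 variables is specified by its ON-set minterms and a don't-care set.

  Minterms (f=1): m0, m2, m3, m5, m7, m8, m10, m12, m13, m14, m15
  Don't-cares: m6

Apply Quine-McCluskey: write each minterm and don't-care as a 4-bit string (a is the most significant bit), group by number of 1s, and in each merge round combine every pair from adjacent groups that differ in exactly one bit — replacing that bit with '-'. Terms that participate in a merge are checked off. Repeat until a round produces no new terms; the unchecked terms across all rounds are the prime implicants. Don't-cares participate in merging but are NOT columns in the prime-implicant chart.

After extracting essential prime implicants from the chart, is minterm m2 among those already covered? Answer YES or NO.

Round 0: 0000✓ 0010✓ 0011✓ 0101✓ 0110✓ 0111✓ 1000✓ 1010✓ 1100✓ 1101✓ 1110✓ 1111✓
Round 1: -000✓ -010✓ -101✓ -110✓ -111✓ 0-10✓ 0-11✓ 00-0✓ 001-✓ 01-1✓ 011-✓ 1-00✓ 1-10✓ 10-0✓ 11-0✓ 11-1✓ 110-✓ 111-✓
Round 2: --10 -0-0 -1-1 -11- 0-1- 1--0 11--
PIs = {--10, -0-0, -1-1, -11-, 0-1-, 1--0, 11--}
Coverage chart:
  m0: -0-0 ←essential
  m2: --10,-0-0,0-1-
  m3: 0-1- ←essential
  m5: -1-1 ←essential
  m7: -1-1,-11-,0-1-
  m8: -0-0,1--0
  m10: --10,-0-0,1--0
  m12: 1--0,11--
  m13: -1-1,11--
  m14: --10,-11-,1--0,11--
  m15: -1-1,-11-,11--
Essential: -0-0, -1-1, 0-1-

YES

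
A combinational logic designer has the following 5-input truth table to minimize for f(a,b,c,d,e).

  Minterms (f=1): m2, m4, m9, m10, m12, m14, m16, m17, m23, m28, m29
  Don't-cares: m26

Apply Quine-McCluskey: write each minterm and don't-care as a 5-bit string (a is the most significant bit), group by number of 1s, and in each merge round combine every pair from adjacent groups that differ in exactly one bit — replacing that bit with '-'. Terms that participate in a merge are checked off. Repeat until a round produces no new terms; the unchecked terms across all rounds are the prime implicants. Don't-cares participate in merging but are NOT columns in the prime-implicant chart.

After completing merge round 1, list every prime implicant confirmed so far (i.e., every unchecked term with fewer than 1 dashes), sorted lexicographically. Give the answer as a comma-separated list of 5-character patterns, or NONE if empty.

Round 0: 00010✓ 00100✓ 01001 01010✓ 01100✓ 01110✓ 10000✓ 10001✓ 10111 11010✓ 11100✓ 11101✓
Round 1: -1010 -1100 0-010 0-100 01-10 011-0 1000- 1110-
PIs = {-1010, -1100, 0-010, 0-100, 01-10, 01001, 011-0, 1000-, 10111, 1110-}

01001, 10111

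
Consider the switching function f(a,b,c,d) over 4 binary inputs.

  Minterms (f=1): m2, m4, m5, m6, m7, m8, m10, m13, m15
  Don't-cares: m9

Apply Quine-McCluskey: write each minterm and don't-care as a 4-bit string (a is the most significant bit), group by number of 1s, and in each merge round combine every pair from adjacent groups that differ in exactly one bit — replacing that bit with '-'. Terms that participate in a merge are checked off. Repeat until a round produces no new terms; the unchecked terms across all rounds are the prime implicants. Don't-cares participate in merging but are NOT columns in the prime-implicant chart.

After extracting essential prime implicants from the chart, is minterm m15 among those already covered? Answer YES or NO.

Round 0: 0010✓ 0100✓ 0101✓ 0110✓ 0111✓ 1000✓ 1001✓ 1010✓ 1101✓ 1111✓
Round 1: -010 -101✓ -111✓ 0-10 01-0✓ 01-1✓ 010-✓ 011-✓ 1-01 10-0 100- 11-1✓
Round 2: -1-1 01--
PIs = {-010, -1-1, 0-10, 01--, 1-01, 10-0, 100-}
Coverage chart:
  m2: -010,0-10
  m4: 01-- ←essential
  m5: -1-1,01--
  m6: 0-10,01--
  m7: -1-1,01--
  m8: 10-0,100-
  m10: -010,10-0
  m13: -1-1,1-01
  m15: -1-1 ←essential
Essential: -1-1, 01--

YES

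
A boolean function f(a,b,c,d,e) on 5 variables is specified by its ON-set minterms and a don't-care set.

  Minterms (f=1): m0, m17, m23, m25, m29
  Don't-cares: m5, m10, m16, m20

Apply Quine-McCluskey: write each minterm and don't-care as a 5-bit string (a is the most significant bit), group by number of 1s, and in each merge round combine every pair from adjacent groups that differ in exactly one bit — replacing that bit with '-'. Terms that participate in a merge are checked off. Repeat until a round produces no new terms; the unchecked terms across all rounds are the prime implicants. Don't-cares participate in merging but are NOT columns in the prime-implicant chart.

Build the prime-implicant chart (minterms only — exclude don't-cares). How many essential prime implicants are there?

3

Round 0: 00000✓ 00101 01010 10000✓ 10001✓ 10100✓ 10111 11001✓ 11101✓
Round 1: -0000 1-001 10-00 1000- 11-01
PIs = {-0000, 00101, 01010, 1-001, 10-00, 1000-, 10111, 11-01}
Coverage chart:
  m0: -0000 ←essential
  m17: 1-001,1000-
  m23: 10111 ←essential
  m25: 1-001,11-01
  m29: 11-01 ←essential
Essential: -0000, 10111, 11-01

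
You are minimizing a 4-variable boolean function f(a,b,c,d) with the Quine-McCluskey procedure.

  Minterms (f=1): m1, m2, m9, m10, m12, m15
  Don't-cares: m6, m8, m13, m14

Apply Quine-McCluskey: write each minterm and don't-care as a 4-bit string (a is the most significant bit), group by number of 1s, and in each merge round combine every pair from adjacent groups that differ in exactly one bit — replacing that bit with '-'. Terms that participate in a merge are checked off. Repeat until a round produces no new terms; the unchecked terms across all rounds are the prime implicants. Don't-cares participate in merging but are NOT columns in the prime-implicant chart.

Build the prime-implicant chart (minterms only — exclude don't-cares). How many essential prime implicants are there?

3

size-2^0 implicants → 0001(✓)  0010(✓)  0110(✓)  1000(✓)  1001(✓)  1010(✓)  1100(✓)  1101(✓)  1110(✓)  1111(✓)
size-2^1 implicants → -001  -010(✓)  -110(✓)  0-10(✓)  1-00(✓)  1-01(✓)  1-10(✓)  10-0(✓)  100-(✓)  11-0(✓)  11-1(✓)  110-(✓)  111-(✓)
size-2^2 implicants → --10  1--0  1-0-  11--
Unchecked terms (primes): --10, -001, 1--0, 1-0-, 11--
Minterm coverage:
  m1 ⊆ -001 [E]
  m2 ⊆ --10 [E]
  m9 ⊆ -001,1-0-
  m10 ⊆ --10,1--0
  m12 ⊆ 1--0,1-0-,11--
  m15 ⊆ 11-- [E]
E = {--10, -001, 11--}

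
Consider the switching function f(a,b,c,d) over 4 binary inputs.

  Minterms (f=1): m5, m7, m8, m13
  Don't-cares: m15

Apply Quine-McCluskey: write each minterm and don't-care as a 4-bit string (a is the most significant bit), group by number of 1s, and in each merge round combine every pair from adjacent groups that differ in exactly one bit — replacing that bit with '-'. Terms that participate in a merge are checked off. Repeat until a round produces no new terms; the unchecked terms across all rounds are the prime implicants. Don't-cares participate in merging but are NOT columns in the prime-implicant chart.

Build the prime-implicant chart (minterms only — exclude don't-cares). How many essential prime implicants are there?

Round 0: 0101✓ 0111✓ 1000 1101✓ 1111✓
Round 1: -101✓ -111✓ 01-1✓ 11-1✓
Round 2: -1-1
PIs = {-1-1, 1000}
Coverage chart:
  m5: -1-1 ←essential
  m7: -1-1 ←essential
  m8: 1000 ←essential
  m13: -1-1 ←essential
Essential: -1-1, 1000

2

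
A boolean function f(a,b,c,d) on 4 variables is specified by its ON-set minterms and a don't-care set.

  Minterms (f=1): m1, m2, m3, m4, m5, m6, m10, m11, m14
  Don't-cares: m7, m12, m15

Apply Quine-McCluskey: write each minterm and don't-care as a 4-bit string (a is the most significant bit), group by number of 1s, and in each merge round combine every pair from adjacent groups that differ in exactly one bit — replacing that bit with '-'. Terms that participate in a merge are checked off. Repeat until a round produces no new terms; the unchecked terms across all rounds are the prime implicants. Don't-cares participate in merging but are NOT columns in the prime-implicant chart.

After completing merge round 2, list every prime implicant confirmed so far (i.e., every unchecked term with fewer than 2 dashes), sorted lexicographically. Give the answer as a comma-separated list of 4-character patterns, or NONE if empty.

size-2^0 implicants → 0001(✓)  0010(✓)  0011(✓)  0100(✓)  0101(✓)  0110(✓)  0111(✓)  1010(✓)  1011(✓)  1100(✓)  1110(✓)  1111(✓)
size-2^1 implicants → -010(✓)  -011(✓)  -100(✓)  -110(✓)  -111(✓)  0-01(✓)  0-10(✓)  0-11(✓)  00-1(✓)  001-(✓)  01-0(✓)  01-1(✓)  010-(✓)  011-(✓)  1-10(✓)  1-11(✓)  101-(✓)  11-0(✓)  111-(✓)
size-2^2 implicants → --10(✓)  --11(✓)  -01-(✓)  -1-0  -11-(✓)  0--1  0-1-(✓)  01--  1-1-(✓)
size-2^3 implicants → --1-
Unchecked terms (primes): --1-, -1-0, 0--1, 01--

NONE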